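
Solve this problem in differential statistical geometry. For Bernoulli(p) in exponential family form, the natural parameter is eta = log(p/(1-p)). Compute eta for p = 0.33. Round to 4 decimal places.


Natural parameter for Bernoulli: eta = log(p/(1-p)).
p = 0.33, 1-p = 0.67.
p/(1-p) = 0.492537.
eta = log(0.492537) = -0.7082

-0.7082


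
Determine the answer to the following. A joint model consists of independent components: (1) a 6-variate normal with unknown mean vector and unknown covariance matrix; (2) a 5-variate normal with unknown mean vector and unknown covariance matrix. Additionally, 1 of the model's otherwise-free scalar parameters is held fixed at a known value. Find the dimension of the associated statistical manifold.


The dimension of a statistical manifold equals the number of free
(independent) real parameters of the model. For a product of independent
blocks the parameter counts add.
- 6-variate normal: 6 (mean) + 6*7/2 = 21 (symmetric covariance) = 27.
- 5-variate normal: 5 (mean) + 5*6/2 = 15 (symmetric covariance) = 20.
Total = 27 + 20 = 47.
1 parameter(s) fixed at known values: 47 - 1 = 46.
Dimension = 46

46


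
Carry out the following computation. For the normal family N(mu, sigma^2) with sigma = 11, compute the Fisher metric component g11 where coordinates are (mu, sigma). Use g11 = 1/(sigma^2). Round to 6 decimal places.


For the 2-parameter normal family, the Fisher metric has:
  g11 = 1/sigma^2, g22 = 2/sigma^2.
sigma = 11, sigma^2 = 121.
g11 = 0.008264

0.008264


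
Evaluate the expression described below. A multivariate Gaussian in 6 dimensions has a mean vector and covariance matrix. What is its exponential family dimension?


Exponential family dimension calculation:
For 6-dim MVN: mean has 6 params, covariance has 6*7/2 = 21 unique entries.
Total dim = 6 + 21 = 27.

27


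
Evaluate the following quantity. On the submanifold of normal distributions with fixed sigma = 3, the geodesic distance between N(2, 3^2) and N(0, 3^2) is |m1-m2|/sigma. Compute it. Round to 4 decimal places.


On the fixed-variance normal subfamily, geodesic distance = |m1-m2|/sigma.
|2 - 0| = 2.
sigma = 3.
d = 2/3 = 0.6667

0.6667


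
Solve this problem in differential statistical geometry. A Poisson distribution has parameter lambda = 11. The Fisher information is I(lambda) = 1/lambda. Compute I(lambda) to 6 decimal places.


Fisher information for Poisson: I(lambda) = 1/lambda.
lambda = 11.
I(lambda) = 1/11 = 0.090909

0.090909


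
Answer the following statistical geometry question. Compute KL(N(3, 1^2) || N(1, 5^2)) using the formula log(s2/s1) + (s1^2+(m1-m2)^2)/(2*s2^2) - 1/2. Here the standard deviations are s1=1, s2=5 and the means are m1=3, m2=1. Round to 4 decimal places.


KL divergence between normal distributions:
KL = log(s2/s1) + (s1^2 + (m1-m2)^2)/(2*s2^2) - 1/2.
log(5/1) = 1.609438.
(1^2 + (3-1)^2)/(2*5^2) = (1 + 4)/50 = 0.1.
KL = 1.609438 + 0.1 - 0.5 = 1.2094

1.2094


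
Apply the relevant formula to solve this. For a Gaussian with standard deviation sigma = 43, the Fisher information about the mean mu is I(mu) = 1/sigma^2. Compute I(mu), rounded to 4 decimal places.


The Fisher information for the mean of a normal distribution is I(mu) = 1/sigma^2.
sigma = 43, so sigma^2 = 1849.
I(mu) = 1/1849 = 0.0005

0.0005


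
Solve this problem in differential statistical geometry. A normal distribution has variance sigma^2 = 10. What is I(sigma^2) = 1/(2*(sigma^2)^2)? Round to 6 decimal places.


Fisher information for variance: I(sigma^2) = 1/(2*sigma^4).
sigma^2 = 10, so sigma^4 = 100.
I = 1/(2*100) = 1/200 = 0.005000

0.005000


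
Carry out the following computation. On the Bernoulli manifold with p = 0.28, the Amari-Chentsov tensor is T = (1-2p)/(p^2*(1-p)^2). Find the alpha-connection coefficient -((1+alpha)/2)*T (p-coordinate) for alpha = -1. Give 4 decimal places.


Skewness (Amari-Chentsov) tensor: T = (1-2p)/(p^2*(1-p)^2).
p = 0.28, 1-2p = 0.44, p^2 = 0.0784, (1-p)^2 = 0.5184.
T = 0.44/(0.0784 * 0.5184) = 10.82609.
In the p-coordinate, Gamma^(alpha) = Gamma^(0) - (alpha/2)*T with Gamma^(0) = (1/2)*g'(p) = -T/2,
so Gamma^(alpha) = -((1+alpha)/2)*T.
alpha = -1, -(1+alpha)/2 = 0.0.
Gamma = 0.0 * 10.82609 = 0.0000

0.0000


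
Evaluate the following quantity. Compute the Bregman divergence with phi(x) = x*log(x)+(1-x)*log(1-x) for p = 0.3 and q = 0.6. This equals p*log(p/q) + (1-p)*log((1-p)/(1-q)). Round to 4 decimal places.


Bregman divergence with negative entropy generator:
D = p*log(p/q) + (1-p)*log((1-p)/(1-q)).
p = 0.3, q = 0.6.
p*log(p/q) = 0.3*log(0.3/0.6) = -0.207944.
(1-p)*log((1-p)/(1-q)) = 0.7*log(0.7/0.4) = 0.391731.
D = -0.207944 + 0.391731 = 0.1838

0.1838


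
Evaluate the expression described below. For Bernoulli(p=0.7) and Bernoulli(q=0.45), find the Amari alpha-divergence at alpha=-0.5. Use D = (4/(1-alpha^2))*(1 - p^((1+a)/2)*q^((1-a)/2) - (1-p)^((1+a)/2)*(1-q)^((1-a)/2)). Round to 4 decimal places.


Amari alpha-divergence:
D = (4/(1-alpha^2))*(1 - p^((1+a)/2)*q^((1-a)/2) - (1-p)^((1+a)/2)*(1-q)^((1-a)/2)).
alpha = -0.5, p = 0.7, q = 0.45.
e1 = (1+alpha)/2 = 0.25, e2 = (1-alpha)/2 = 0.75.
t1 = p^e1 * q^e2 = 0.7^0.25 * 0.45^0.75 = 0.502555.
t2 = (1-p)^e1 * (1-q)^e2 = 0.3^0.25 * 0.55^0.75 = 0.472664.
4/(1-alpha^2) = 5.333333.
D = 5.333333*(1 - 0.502555 - 0.472664) = 0.1322

0.1322


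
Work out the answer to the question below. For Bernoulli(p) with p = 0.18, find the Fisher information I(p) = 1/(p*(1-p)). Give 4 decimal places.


For Bernoulli(p), Fisher information is I(p) = 1/(p*(1-p)).
p = 0.18, 1-p = 0.82.
p*(1-p) = 0.1476.
I(p) = 1/0.1476 = 6.7751

6.7751


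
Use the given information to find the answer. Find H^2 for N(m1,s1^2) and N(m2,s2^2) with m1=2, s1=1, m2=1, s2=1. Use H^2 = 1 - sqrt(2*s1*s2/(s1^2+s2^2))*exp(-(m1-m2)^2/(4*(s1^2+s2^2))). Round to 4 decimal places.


Squared Hellinger distance for Gaussians:
H^2 = 1 - sqrt(2*s1*s2/(s1^2+s2^2)) * exp(-(m1-m2)^2/(4*(s1^2+s2^2))).
s1^2 = 1, s2^2 = 1, s1^2+s2^2 = 2.
sqrt(2*1*1/(2)) = 1.0.
(m1-m2)^2 = (1)^2 = 1.
exp(-1/(4*2)) = exp(-0.125) = 0.882497.
H^2 = 1 - 1.0*0.882497 = 0.1175

0.1175


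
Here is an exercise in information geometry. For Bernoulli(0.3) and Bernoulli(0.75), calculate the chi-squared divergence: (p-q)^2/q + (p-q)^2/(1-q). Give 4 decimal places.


Chi-squared divergence between Bernoulli distributions:
chi^2 = (p-q)^2/q + (p-q)^2/(1-q).
p = 0.3, q = 0.75, p-q = -0.45.
(p-q)^2 = 0.2025.
term1 = 0.2025/0.75 = 0.27.
term2 = 0.2025/0.25 = 0.81.
chi^2 = 0.27 + 0.81 = 1.0800

1.0800


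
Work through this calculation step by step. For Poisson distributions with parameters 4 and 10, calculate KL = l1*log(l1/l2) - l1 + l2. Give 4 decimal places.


KL divergence for Poisson:
KL = l1*log(l1/l2) - l1 + l2.
l1 = 4, l2 = 10.
log(4/10) = -0.916291.
l1*log(l1/l2) = 4 * -0.916291 = -3.665163.
KL = -3.665163 - 4 + 10 = 2.3348

2.3348


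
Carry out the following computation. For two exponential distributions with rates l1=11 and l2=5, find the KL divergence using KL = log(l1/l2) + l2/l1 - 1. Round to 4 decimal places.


KL divergence for exponential family:
KL = log(l1/l2) + l2/l1 - 1.
log(11/5) = 0.788457.
5/11 = 0.454545.
KL = 0.788457 + 0.454545 - 1 = 0.2430

0.2430


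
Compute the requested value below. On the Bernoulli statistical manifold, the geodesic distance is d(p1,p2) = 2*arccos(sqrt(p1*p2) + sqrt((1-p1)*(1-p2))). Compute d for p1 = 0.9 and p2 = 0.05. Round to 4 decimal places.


Geodesic distance on Bernoulli manifold:
d(p1,p2) = 2*arccos(sqrt(p1*p2) + sqrt((1-p1)*(1-p2))).
sqrt(p1*p2) = sqrt(0.9*0.05) = 0.212132.
sqrt((1-p1)*(1-p2)) = sqrt(0.1*0.95) = 0.308221.
arg = 0.212132 + 0.308221 = 0.520353.
d = 2*arccos(0.520353) = 2.0471

2.0471


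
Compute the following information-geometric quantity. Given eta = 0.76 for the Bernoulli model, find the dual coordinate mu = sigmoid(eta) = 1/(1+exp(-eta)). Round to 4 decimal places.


Dual coordinate (expectation parameter) for Bernoulli:
mu = 1/(1+exp(-eta)).
eta = 0.76.
exp(-eta) = exp(-0.76) = 0.467666.
mu = 1/(1+0.467666) = 0.6814

0.6814


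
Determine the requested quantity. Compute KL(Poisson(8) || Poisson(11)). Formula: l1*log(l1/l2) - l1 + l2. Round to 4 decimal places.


KL divergence for Poisson:
KL = l1*log(l1/l2) - l1 + l2.
l1 = 8, l2 = 11.
log(8/11) = -0.318454.
l1*log(l1/l2) = 8 * -0.318454 = -2.54763.
KL = -2.54763 - 8 + 11 = 0.4524

0.4524


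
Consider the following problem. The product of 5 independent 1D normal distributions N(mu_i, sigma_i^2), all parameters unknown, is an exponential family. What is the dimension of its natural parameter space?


Exponential family dimension calculation:
Each univariate normal has two natural parameters (mu/sigma^2 and -1/(2 sigma^2)).
With 5 independent components, dim = 2 * 5 = 10.

10


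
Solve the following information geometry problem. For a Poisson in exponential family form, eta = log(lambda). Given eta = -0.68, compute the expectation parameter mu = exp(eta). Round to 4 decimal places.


Expectation parameter for Poisson exponential family:
mu = exp(eta).
eta = -0.68.
mu = exp(-0.68) = 0.5066

0.5066


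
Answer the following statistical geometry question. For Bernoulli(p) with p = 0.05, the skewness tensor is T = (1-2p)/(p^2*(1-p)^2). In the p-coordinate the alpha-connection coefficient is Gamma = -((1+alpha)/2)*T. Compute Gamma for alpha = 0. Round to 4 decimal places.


Skewness (Amari-Chentsov) tensor: T = (1-2p)/(p^2*(1-p)^2).
p = 0.05, 1-2p = 0.9, p^2 = 0.0025, (1-p)^2 = 0.9025.
T = 0.9/(0.0025 * 0.9025) = 398.891967.
In the p-coordinate, Gamma^(alpha) = Gamma^(0) - (alpha/2)*T with Gamma^(0) = (1/2)*g'(p) = -T/2,
so Gamma^(alpha) = -((1+alpha)/2)*T.
alpha = 0, -(1+alpha)/2 = -0.5.
Gamma = -0.5 * 398.891967 = -199.4460

-199.4460


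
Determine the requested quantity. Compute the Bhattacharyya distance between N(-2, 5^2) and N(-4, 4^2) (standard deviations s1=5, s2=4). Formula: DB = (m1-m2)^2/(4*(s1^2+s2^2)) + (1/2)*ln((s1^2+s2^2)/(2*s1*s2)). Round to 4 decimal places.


Bhattacharyya distance between two Gaussians:
DB = (m1-m2)^2/(4*(s1^2+s2^2)) + (1/2)*ln((s1^2+s2^2)/(2*s1*s2)).
(m1-m2)^2 = (2)^2 = 4.
s1^2+s2^2 = 25 + 16 = 41.
term1 = 4/164 = 0.02439.
term2 = 0.5*ln(41/40.0) = 0.012346.
DB = 0.02439 + 0.012346 = 0.0367

0.0367


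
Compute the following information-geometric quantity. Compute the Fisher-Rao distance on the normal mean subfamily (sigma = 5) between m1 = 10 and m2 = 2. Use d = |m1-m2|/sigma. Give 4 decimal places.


On the fixed-variance normal subfamily, geodesic distance = |m1-m2|/sigma.
|10 - 2| = 8.
sigma = 5.
d = 8/5 = 1.6000

1.6000


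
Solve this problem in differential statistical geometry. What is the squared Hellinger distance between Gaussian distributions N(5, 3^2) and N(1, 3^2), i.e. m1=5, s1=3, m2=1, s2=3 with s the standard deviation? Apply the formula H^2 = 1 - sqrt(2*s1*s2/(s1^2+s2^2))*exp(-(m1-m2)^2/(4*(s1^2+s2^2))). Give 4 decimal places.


Squared Hellinger distance for Gaussians:
H^2 = 1 - sqrt(2*s1*s2/(s1^2+s2^2)) * exp(-(m1-m2)^2/(4*(s1^2+s2^2))).
s1^2 = 9, s2^2 = 9, s1^2+s2^2 = 18.
sqrt(2*3*3/(18)) = 1.0.
(m1-m2)^2 = (4)^2 = 16.
exp(-16/(4*18)) = exp(-0.222222) = 0.800737.
H^2 = 1 - 1.0*0.800737 = 0.1993

0.1993


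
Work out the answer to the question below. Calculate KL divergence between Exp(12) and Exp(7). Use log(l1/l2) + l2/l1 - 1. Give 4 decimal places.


KL divergence for exponential family:
KL = log(l1/l2) + l2/l1 - 1.
log(12/7) = 0.538997.
7/12 = 0.583333.
KL = 0.538997 + 0.583333 - 1 = 0.1223

0.1223


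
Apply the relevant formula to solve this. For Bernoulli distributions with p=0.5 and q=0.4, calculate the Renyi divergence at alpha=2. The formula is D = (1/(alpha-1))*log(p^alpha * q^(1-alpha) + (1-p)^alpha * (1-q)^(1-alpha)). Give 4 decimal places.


Renyi divergence of order alpha between Bernoulli distributions:
D = (1/(alpha-1))*log(p^alpha * q^(1-alpha) + (1-p)^alpha * (1-q)^(1-alpha)).
alpha = 2, p = 0.5, q = 0.4.
p^alpha * q^(1-alpha) = 0.5^2 * 0.4^-1 = 0.625.
(1-p)^alpha * (1-q)^(1-alpha) = 0.5^2 * 0.6^-1 = 0.416667.
sum = 0.625 + 0.416667 = 1.041667.
D = (1/1)*log(1.041667) = 0.0408

0.0408


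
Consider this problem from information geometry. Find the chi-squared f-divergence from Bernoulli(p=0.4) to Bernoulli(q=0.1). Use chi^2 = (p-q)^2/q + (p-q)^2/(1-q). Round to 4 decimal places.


Chi-squared divergence between Bernoulli distributions:
chi^2 = (p-q)^2/q + (p-q)^2/(1-q).
p = 0.4, q = 0.1, p-q = 0.3.
(p-q)^2 = 0.09.
term1 = 0.09/0.1 = 0.9.
term2 = 0.09/0.9 = 0.1.
chi^2 = 0.9 + 0.1 = 1.0000

1.0000


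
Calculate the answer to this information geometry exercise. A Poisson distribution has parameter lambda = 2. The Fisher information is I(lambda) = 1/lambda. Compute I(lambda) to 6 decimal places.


Fisher information for Poisson: I(lambda) = 1/lambda.
lambda = 2.
I(lambda) = 1/2 = 0.500000

0.500000


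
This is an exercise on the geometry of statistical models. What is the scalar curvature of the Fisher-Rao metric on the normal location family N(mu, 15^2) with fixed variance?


This family has a single free parameter, so its statistical manifold
is 1-dimensional. The Riemann curvature tensor of any 1-dimensional
Riemannian manifold vanishes identically, so R = 0.

0


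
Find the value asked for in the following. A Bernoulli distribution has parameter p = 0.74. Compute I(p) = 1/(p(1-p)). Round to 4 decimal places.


For Bernoulli(p), Fisher information is I(p) = 1/(p*(1-p)).
p = 0.74, 1-p = 0.26.
p*(1-p) = 0.1924.
I(p) = 1/0.1924 = 5.1975

5.1975


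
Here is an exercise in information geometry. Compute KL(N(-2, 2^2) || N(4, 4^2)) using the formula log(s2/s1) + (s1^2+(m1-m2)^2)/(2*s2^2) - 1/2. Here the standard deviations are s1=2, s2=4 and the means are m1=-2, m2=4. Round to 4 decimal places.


KL divergence between normal distributions:
KL = log(s2/s1) + (s1^2 + (m1-m2)^2)/(2*s2^2) - 1/2.
log(4/2) = 0.693147.
(2^2 + (-2-4)^2)/(2*4^2) = (4 + 36)/32 = 1.25.
KL = 0.693147 + 1.25 - 0.5 = 1.4431

1.4431


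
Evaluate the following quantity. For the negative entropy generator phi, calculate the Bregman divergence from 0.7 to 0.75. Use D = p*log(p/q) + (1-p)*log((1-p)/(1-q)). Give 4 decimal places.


Bregman divergence with negative entropy generator:
D = p*log(p/q) + (1-p)*log((1-p)/(1-q)).
p = 0.7, q = 0.75.
p*log(p/q) = 0.7*log(0.7/0.75) = -0.048295.
(1-p)*log((1-p)/(1-q)) = 0.3*log(0.3/0.25) = 0.054696.
D = -0.048295 + 0.054696 = 0.0064

0.0064


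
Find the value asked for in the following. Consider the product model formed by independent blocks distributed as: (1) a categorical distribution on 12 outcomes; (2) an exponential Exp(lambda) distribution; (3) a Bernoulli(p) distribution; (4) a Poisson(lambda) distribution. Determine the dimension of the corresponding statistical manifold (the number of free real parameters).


The dimension of a statistical manifold equals the number of free
(independent) real parameters of the model. For a product of independent
blocks the parameter counts add.
- categorical on 12 outcomes (probabilities sum to 1): 12-1 = 11.
- exponential (lambda): 1.
- Bernoulli (p): 1.
- Poisson (lambda): 1.
Total = 11 + 1 + 1 + 1 = 14.
Dimension = 14

14


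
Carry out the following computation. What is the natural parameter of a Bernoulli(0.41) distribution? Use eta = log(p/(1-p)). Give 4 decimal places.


Natural parameter for Bernoulli: eta = log(p/(1-p)).
p = 0.41, 1-p = 0.59.
p/(1-p) = 0.694915.
eta = log(0.694915) = -0.3640

-0.3640


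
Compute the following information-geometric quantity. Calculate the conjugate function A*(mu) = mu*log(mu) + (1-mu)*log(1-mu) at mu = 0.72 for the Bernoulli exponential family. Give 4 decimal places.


Legendre transform for Bernoulli:
A*(mu) = mu*log(mu) + (1-mu)*log(1-mu).
mu = 0.72, 1-mu = 0.28.
mu*log(mu) = 0.72*log(0.72) = -0.236523.
(1-mu)*log(1-mu) = 0.28*log(0.28) = -0.35643.
A* = -0.236523 + -0.35643 = -0.5930

-0.5930


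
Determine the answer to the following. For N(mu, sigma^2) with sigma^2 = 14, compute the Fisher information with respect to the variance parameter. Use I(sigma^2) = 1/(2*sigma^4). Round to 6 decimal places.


Fisher information for variance: I(sigma^2) = 1/(2*sigma^4).
sigma^2 = 14, so sigma^4 = 196.
I = 1/(2*196) = 1/392 = 0.002551

0.002551


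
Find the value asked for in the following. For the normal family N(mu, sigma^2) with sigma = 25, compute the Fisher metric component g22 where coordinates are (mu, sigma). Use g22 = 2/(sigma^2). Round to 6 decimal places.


For the 2-parameter normal family, the Fisher metric has:
  g11 = 1/sigma^2, g22 = 2/sigma^2.
sigma = 25, sigma^2 = 625.
g22 = 0.003200

0.003200


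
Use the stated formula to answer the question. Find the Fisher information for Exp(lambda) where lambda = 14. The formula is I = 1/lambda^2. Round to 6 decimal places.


Fisher information for exponential: I(lambda) = 1/lambda^2.
lambda = 14, lambda^2 = 196.
I = 1/196 = 0.005102

0.005102


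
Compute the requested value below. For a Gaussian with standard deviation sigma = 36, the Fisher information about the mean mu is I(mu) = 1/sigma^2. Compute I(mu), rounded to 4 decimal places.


The Fisher information for the mean of a normal distribution is I(mu) = 1/sigma^2.
sigma = 36, so sigma^2 = 1296.
I(mu) = 1/1296 = 0.0008

0.0008


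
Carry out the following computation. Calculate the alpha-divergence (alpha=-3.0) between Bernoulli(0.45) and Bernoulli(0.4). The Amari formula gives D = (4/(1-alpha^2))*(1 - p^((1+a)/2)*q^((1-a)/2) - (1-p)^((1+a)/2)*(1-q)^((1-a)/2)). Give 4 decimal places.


Amari alpha-divergence:
D = (4/(1-alpha^2))*(1 - p^((1+a)/2)*q^((1-a)/2) - (1-p)^((1+a)/2)*(1-q)^((1-a)/2)).
alpha = -3.0, p = 0.45, q = 0.4.
e1 = (1+alpha)/2 = -1.0, e2 = (1-alpha)/2 = 2.0.
t1 = p^e1 * q^e2 = 0.45^-1.0 * 0.4^2.0 = 0.355556.
t2 = (1-p)^e1 * (1-q)^e2 = 0.55^-1.0 * 0.6^2.0 = 0.654545.
4/(1-alpha^2) = -0.5.
D = -0.5*(1 - 0.355556 - 0.654545) = 0.0051

0.0051


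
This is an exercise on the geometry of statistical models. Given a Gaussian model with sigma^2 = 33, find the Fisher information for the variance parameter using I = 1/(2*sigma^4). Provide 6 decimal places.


Fisher information for variance: I(sigma^2) = 1/(2*sigma^4).
sigma^2 = 33, so sigma^4 = 1089.
I = 1/(2*1089) = 1/2178 = 0.000459

0.000459


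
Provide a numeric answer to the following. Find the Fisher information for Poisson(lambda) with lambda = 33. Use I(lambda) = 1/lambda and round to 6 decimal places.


Fisher information for Poisson: I(lambda) = 1/lambda.
lambda = 33.
I(lambda) = 1/33 = 0.030303

0.030303


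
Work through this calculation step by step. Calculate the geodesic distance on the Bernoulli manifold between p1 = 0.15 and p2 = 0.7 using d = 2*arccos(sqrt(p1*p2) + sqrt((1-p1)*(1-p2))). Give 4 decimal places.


Geodesic distance on Bernoulli manifold:
d(p1,p2) = 2*arccos(sqrt(p1*p2) + sqrt((1-p1)*(1-p2))).
sqrt(p1*p2) = sqrt(0.15*0.7) = 0.324037.
sqrt((1-p1)*(1-p2)) = sqrt(0.85*0.3) = 0.504975.
arg = 0.324037 + 0.504975 = 0.829012.
d = 2*arccos(0.829012) = 1.1869

1.1869


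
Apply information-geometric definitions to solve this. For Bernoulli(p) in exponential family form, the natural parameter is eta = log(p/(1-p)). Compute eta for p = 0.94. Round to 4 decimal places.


Natural parameter for Bernoulli: eta = log(p/(1-p)).
p = 0.94, 1-p = 0.06.
p/(1-p) = 15.666667.
eta = log(15.666667) = 2.7515

2.7515


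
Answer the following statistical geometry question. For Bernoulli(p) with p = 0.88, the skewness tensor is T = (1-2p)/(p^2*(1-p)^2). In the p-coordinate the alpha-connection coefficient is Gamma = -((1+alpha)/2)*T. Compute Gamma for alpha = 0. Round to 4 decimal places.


Skewness (Amari-Chentsov) tensor: T = (1-2p)/(p^2*(1-p)^2).
p = 0.88, 1-2p = -0.76, p^2 = 0.7744, (1-p)^2 = 0.0144.
T = -0.76/(0.7744 * 0.0144) = -68.153122.
In the p-coordinate, Gamma^(alpha) = Gamma^(0) - (alpha/2)*T with Gamma^(0) = (1/2)*g'(p) = -T/2,
so Gamma^(alpha) = -((1+alpha)/2)*T.
alpha = 0, -(1+alpha)/2 = -0.5.
Gamma = -0.5 * -68.153122 = 34.0766

34.0766


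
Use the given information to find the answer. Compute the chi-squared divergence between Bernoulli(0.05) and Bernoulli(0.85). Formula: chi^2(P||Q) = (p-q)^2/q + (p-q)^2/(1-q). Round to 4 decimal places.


Chi-squared divergence between Bernoulli distributions:
chi^2 = (p-q)^2/q + (p-q)^2/(1-q).
p = 0.05, q = 0.85, p-q = -0.8.
(p-q)^2 = 0.64.
term1 = 0.64/0.85 = 0.752941.
term2 = 0.64/0.15 = 4.266667.
chi^2 = 0.752941 + 4.266667 = 5.0196

5.0196


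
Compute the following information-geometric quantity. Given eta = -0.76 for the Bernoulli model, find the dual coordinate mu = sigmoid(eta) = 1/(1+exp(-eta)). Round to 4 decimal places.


Dual coordinate (expectation parameter) for Bernoulli:
mu = 1/(1+exp(-eta)).
eta = -0.76.
exp(-eta) = exp(0.76) = 2.138276.
mu = 1/(1+2.138276) = 0.3186

0.3186


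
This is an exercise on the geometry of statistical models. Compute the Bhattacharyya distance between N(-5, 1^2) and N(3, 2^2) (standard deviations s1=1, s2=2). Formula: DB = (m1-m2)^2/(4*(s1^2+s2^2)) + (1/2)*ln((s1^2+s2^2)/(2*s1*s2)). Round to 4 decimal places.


Bhattacharyya distance between two Gaussians:
DB = (m1-m2)^2/(4*(s1^2+s2^2)) + (1/2)*ln((s1^2+s2^2)/(2*s1*s2)).
(m1-m2)^2 = (-8)^2 = 64.
s1^2+s2^2 = 1 + 4 = 5.
term1 = 64/20 = 3.2.
term2 = 0.5*ln(5/4.0) = 0.111572.
DB = 3.2 + 0.111572 = 3.3116

3.3116


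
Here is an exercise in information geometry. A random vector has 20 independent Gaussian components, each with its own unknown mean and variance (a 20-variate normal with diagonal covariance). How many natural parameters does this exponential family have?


Exponential family dimension calculation:
Each univariate normal has two natural parameters (mu/sigma^2 and -1/(2 sigma^2)).
With 20 independent components, dim = 2 * 20 = 40.

40


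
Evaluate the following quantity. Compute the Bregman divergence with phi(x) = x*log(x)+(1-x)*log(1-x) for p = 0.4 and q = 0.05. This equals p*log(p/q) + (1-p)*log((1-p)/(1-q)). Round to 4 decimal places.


Bregman divergence with negative entropy generator:
D = p*log(p/q) + (1-p)*log((1-p)/(1-q)).
p = 0.4, q = 0.05.
p*log(p/q) = 0.4*log(0.4/0.05) = 0.831777.
(1-p)*log((1-p)/(1-q)) = 0.6*log(0.6/0.95) = -0.275719.
D = 0.831777 + -0.275719 = 0.5561

0.5561


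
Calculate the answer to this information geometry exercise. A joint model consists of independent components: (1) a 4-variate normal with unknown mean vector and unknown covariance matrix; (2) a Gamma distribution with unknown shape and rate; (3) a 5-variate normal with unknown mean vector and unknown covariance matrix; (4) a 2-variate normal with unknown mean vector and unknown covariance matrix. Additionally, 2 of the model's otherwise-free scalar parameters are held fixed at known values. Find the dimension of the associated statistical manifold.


The dimension of a statistical manifold equals the number of free
(independent) real parameters of the model. For a product of independent
blocks the parameter counts add.
- 4-variate normal: 4 (mean) + 4*5/2 = 10 (symmetric covariance) = 14.
- Gamma (shape, rate): 2.
- 5-variate normal: 5 (mean) + 5*6/2 = 15 (symmetric covariance) = 20.
- 2-variate normal: 2 (mean) + 2*3/2 = 3 (symmetric covariance) = 5.
Total = 14 + 2 + 20 + 5 = 41.
2 parameter(s) fixed at known values: 41 - 2 = 39.
Dimension = 39

39


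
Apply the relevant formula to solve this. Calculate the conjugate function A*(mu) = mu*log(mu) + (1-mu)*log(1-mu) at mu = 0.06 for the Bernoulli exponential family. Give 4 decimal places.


Legendre transform for Bernoulli:
A*(mu) = mu*log(mu) + (1-mu)*log(1-mu).
mu = 0.06, 1-mu = 0.94.
mu*log(mu) = 0.06*log(0.06) = -0.168805.
(1-mu)*log(1-mu) = 0.94*log(0.94) = -0.058163.
A* = -0.168805 + -0.058163 = -0.2270

-0.2270


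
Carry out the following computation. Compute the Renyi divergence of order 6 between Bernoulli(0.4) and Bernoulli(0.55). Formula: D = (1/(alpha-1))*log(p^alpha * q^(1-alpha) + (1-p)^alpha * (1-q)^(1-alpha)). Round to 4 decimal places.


Renyi divergence of order alpha between Bernoulli distributions:
D = (1/(alpha-1))*log(p^alpha * q^(1-alpha) + (1-p)^alpha * (1-q)^(1-alpha)).
alpha = 6, p = 0.4, q = 0.55.
p^alpha * q^(1-alpha) = 0.4^6 * 0.55^-5 = 0.081385.
(1-p)^alpha * (1-q)^(1-alpha) = 0.6^6 * 0.45^-5 = 2.528395.
sum = 0.081385 + 2.528395 = 2.60978.
D = (1/5)*log(2.60978) = 0.1919

0.1919


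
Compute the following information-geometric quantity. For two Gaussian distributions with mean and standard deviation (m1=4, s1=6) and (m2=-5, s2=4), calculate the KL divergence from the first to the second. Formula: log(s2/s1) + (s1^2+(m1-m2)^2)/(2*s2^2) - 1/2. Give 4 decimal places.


KL divergence between normal distributions:
KL = log(s2/s1) + (s1^2 + (m1-m2)^2)/(2*s2^2) - 1/2.
log(4/6) = -0.405465.
(6^2 + (4--5)^2)/(2*4^2) = (36 + 81)/32 = 3.65625.
KL = -0.405465 + 3.65625 - 0.5 = 2.7508

2.7508


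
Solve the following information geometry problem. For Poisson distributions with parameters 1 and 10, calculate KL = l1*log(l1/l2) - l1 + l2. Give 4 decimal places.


KL divergence for Poisson:
KL = l1*log(l1/l2) - l1 + l2.
l1 = 1, l2 = 10.
log(1/10) = -2.302585.
l1*log(l1/l2) = 1 * -2.302585 = -2.302585.
KL = -2.302585 - 1 + 10 = 6.6974

6.6974


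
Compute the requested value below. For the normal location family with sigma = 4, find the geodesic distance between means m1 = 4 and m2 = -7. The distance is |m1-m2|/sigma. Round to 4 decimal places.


On the fixed-variance normal subfamily, geodesic distance = |m1-m2|/sigma.
|4 - -7| = 11.
sigma = 4.
d = 11/4 = 2.7500

2.7500


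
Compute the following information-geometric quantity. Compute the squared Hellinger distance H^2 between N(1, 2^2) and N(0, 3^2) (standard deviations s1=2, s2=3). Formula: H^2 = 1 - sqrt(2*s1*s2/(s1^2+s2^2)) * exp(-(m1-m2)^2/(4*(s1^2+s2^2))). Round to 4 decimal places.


Squared Hellinger distance for Gaussians:
H^2 = 1 - sqrt(2*s1*s2/(s1^2+s2^2)) * exp(-(m1-m2)^2/(4*(s1^2+s2^2))).
s1^2 = 4, s2^2 = 9, s1^2+s2^2 = 13.
sqrt(2*2*3/(13)) = 0.960769.
(m1-m2)^2 = (1)^2 = 1.
exp(-1/(4*13)) = exp(-0.019231) = 0.980953.
H^2 = 1 - 0.960769*0.980953 = 0.0575

0.0575


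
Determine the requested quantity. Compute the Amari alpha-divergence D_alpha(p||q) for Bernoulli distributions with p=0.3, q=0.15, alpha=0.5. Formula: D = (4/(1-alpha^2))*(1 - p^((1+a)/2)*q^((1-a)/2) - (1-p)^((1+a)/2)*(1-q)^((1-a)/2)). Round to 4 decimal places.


Amari alpha-divergence:
D = (4/(1-alpha^2))*(1 - p^((1+a)/2)*q^((1-a)/2) - (1-p)^((1+a)/2)*(1-q)^((1-a)/2)).
alpha = 0.5, p = 0.3, q = 0.15.
e1 = (1+alpha)/2 = 0.75, e2 = (1-alpha)/2 = 0.25.
t1 = p^e1 * q^e2 = 0.3^0.75 * 0.15^0.25 = 0.252269.
t2 = (1-p)^e1 * (1-q)^e2 = 0.7^0.75 * 0.85^0.25 = 0.734815.
4/(1-alpha^2) = 5.333333.
D = 5.333333*(1 - 0.252269 - 0.734815) = 0.0689

0.0689


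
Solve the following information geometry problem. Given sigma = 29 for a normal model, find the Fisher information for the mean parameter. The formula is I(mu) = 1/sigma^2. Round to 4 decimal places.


The Fisher information for the mean of a normal distribution is I(mu) = 1/sigma^2.
sigma = 29, so sigma^2 = 841.
I(mu) = 1/841 = 0.0012

0.0012


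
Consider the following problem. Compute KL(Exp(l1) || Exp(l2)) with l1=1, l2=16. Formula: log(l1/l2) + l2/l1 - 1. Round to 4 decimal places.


KL divergence for exponential family:
KL = log(l1/l2) + l2/l1 - 1.
log(1/16) = -2.772589.
16/1 = 16.0.
KL = -2.772589 + 16.0 - 1 = 12.2274

12.2274


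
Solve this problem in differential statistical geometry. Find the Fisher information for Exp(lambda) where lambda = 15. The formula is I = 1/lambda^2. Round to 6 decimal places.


Fisher information for exponential: I(lambda) = 1/lambda^2.
lambda = 15, lambda^2 = 225.
I = 1/225 = 0.004444

0.004444


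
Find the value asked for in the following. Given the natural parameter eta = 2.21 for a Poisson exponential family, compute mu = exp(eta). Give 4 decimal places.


Expectation parameter for Poisson exponential family:
mu = exp(eta).
eta = 2.21.
mu = exp(2.21) = 9.1157

9.1157


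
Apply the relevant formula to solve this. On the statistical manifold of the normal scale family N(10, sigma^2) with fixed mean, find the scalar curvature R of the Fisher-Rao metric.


This family has a single free parameter, so its statistical manifold
is 1-dimensional. The Riemann curvature tensor of any 1-dimensional
Riemannian manifold vanishes identically, so R = 0.

0


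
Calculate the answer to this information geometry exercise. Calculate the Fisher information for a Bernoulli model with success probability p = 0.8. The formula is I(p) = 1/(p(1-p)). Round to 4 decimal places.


For Bernoulli(p), Fisher information is I(p) = 1/(p*(1-p)).
p = 0.8, 1-p = 0.2.
p*(1-p) = 0.16.
I(p) = 1/0.16 = 6.2500

6.2500


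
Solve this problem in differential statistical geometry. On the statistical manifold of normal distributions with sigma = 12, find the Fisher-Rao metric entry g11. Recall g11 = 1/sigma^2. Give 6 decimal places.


For the 2-parameter normal family, the Fisher metric has:
  g11 = 1/sigma^2, g22 = 2/sigma^2.
sigma = 12, sigma^2 = 144.
g11 = 0.006944

0.006944


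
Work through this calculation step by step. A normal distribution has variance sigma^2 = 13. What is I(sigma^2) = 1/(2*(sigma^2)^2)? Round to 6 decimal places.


Fisher information for variance: I(sigma^2) = 1/(2*sigma^4).
sigma^2 = 13, so sigma^4 = 169.
I = 1/(2*169) = 1/338 = 0.002959

0.002959


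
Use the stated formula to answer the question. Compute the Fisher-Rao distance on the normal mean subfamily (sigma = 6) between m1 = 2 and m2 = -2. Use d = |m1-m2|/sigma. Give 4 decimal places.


On the fixed-variance normal subfamily, geodesic distance = |m1-m2|/sigma.
|2 - -2| = 4.
sigma = 6.
d = 4/6 = 0.6667

0.6667


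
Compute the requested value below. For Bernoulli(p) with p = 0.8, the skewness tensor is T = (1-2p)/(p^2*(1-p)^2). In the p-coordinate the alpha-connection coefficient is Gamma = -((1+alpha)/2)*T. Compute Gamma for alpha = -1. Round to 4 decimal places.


Skewness (Amari-Chentsov) tensor: T = (1-2p)/(p^2*(1-p)^2).
p = 0.8, 1-2p = -0.6, p^2 = 0.64, (1-p)^2 = 0.04.
T = -0.6/(0.64 * 0.04) = -23.4375.
In the p-coordinate, Gamma^(alpha) = Gamma^(0) - (alpha/2)*T with Gamma^(0) = (1/2)*g'(p) = -T/2,
so Gamma^(alpha) = -((1+alpha)/2)*T.
alpha = -1, -(1+alpha)/2 = 0.0.
Gamma = 0.0 * -23.4375 = 0.0000

0.0000


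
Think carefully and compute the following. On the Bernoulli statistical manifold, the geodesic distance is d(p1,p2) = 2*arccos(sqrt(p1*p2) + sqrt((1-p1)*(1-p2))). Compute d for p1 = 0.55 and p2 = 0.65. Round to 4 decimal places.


Geodesic distance on Bernoulli manifold:
d(p1,p2) = 2*arccos(sqrt(p1*p2) + sqrt((1-p1)*(1-p2))).
sqrt(p1*p2) = sqrt(0.55*0.65) = 0.597913.
sqrt((1-p1)*(1-p2)) = sqrt(0.45*0.35) = 0.396863.
arg = 0.597913 + 0.396863 = 0.994776.
d = 2*arccos(0.994776) = 0.2045

0.2045


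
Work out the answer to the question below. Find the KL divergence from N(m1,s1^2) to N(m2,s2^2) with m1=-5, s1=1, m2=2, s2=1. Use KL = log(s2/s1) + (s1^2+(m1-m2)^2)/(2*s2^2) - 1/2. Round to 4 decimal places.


KL divergence between normal distributions:
KL = log(s2/s1) + (s1^2 + (m1-m2)^2)/(2*s2^2) - 1/2.
log(1/1) = 0.0.
(1^2 + (-5-2)^2)/(2*1^2) = (1 + 49)/2 = 25.0.
KL = 0.0 + 25.0 - 0.5 = 24.5000

24.5000


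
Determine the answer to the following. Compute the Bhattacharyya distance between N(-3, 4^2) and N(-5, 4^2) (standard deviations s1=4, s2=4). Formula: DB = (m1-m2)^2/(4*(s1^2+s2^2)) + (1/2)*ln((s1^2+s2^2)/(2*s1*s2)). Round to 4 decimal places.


Bhattacharyya distance between two Gaussians:
DB = (m1-m2)^2/(4*(s1^2+s2^2)) + (1/2)*ln((s1^2+s2^2)/(2*s1*s2)).
(m1-m2)^2 = (2)^2 = 4.
s1^2+s2^2 = 16 + 16 = 32.
term1 = 4/128 = 0.03125.
term2 = 0.5*ln(32/32.0) = 0.0.
DB = 0.03125 + 0.0 = 0.0313

0.0313


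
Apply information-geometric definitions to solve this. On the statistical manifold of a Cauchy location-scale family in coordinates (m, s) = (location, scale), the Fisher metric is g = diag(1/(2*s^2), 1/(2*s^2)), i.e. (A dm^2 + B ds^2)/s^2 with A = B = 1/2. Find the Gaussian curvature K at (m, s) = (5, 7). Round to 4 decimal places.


The metric has the form g = (A dm^2 + B ds^2)/s^2 with A = 1/2, B = 1/2.
Substitute u = sqrt(A/B)*m: g = B*(du^2 + ds^2)/s^2, i.e. B times the
Poincare upper half-plane metric, which has constant Gaussian curvature -1.
Scaling a 2D metric by a constant c divides the Gaussian curvature by c,
so K = -1/B = -1/(1/2) = -2.0000 everywhere (the point (m, s) = (5, 7) is irrelevant:
the curvature is constant).
The requested Gaussian curvature is K = -2.0000.

-2.0000


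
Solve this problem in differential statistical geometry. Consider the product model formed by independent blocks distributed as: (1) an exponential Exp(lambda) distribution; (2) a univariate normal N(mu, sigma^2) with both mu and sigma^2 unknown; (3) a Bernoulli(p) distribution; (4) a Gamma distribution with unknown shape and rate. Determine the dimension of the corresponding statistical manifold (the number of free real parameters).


The dimension of a statistical manifold equals the number of free
(independent) real parameters of the model. For a product of independent
blocks the parameter counts add.
- exponential (lambda): 1.
- normal (mu, sigma^2): 2.
- Bernoulli (p): 1.
- Gamma (shape, rate): 2.
Total = 1 + 2 + 1 + 2 = 6.
Dimension = 6

6


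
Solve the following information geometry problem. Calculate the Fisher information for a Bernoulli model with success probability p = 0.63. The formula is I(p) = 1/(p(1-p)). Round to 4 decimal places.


For Bernoulli(p), Fisher information is I(p) = 1/(p*(1-p)).
p = 0.63, 1-p = 0.37.
p*(1-p) = 0.2331.
I(p) = 1/0.2331 = 4.2900

4.2900


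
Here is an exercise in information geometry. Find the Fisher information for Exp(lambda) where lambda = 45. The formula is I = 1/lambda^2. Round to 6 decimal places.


Fisher information for exponential: I(lambda) = 1/lambda^2.
lambda = 45, lambda^2 = 2025.
I = 1/2025 = 0.000494

0.000494


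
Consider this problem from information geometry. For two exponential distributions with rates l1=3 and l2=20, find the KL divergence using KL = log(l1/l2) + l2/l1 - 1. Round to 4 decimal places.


KL divergence for exponential family:
KL = log(l1/l2) + l2/l1 - 1.
log(3/20) = -1.89712.
20/3 = 6.666667.
KL = -1.89712 + 6.666667 - 1 = 3.7695

3.7695


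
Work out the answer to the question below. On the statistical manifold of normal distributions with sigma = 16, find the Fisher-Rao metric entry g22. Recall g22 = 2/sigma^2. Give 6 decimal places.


For the 2-parameter normal family, the Fisher metric has:
  g11 = 1/sigma^2, g22 = 2/sigma^2.
sigma = 16, sigma^2 = 256.
g22 = 0.007813

0.007813


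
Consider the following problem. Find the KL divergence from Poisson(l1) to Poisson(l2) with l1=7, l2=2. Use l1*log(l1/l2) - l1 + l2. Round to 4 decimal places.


KL divergence for Poisson:
KL = l1*log(l1/l2) - l1 + l2.
l1 = 7, l2 = 2.
log(7/2) = 1.252763.
l1*log(l1/l2) = 7 * 1.252763 = 8.769341.
KL = 8.769341 - 7 + 2 = 3.7693

3.7693


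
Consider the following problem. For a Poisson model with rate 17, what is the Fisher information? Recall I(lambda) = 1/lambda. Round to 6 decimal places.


Fisher information for Poisson: I(lambda) = 1/lambda.
lambda = 17.
I(lambda) = 1/17 = 0.058824

0.058824


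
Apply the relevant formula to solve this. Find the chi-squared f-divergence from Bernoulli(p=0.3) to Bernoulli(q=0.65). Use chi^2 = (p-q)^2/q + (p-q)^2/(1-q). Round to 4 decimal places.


Chi-squared divergence between Bernoulli distributions:
chi^2 = (p-q)^2/q + (p-q)^2/(1-q).
p = 0.3, q = 0.65, p-q = -0.35.
(p-q)^2 = 0.1225.
term1 = 0.1225/0.65 = 0.188462.
term2 = 0.1225/0.35 = 0.35.
chi^2 = 0.188462 + 0.35 = 0.5385

0.5385


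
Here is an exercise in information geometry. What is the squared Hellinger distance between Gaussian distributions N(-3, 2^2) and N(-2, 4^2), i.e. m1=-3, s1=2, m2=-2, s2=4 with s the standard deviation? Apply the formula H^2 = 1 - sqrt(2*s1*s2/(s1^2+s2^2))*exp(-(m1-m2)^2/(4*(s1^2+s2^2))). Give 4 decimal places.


Squared Hellinger distance for Gaussians:
H^2 = 1 - sqrt(2*s1*s2/(s1^2+s2^2)) * exp(-(m1-m2)^2/(4*(s1^2+s2^2))).
s1^2 = 4, s2^2 = 16, s1^2+s2^2 = 20.
sqrt(2*2*4/(20)) = 0.894427.
(m1-m2)^2 = (-1)^2 = 1.
exp(-1/(4*20)) = exp(-0.0125) = 0.987578.
H^2 = 1 - 0.894427*0.987578 = 0.1167

0.1167


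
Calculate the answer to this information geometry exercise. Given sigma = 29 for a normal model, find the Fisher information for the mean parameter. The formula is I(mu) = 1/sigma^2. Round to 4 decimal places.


The Fisher information for the mean of a normal distribution is I(mu) = 1/sigma^2.
sigma = 29, so sigma^2 = 841.
I(mu) = 1/841 = 0.0012

0.0012


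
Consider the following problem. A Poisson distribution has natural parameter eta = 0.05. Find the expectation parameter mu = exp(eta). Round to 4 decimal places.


Expectation parameter for Poisson exponential family:
mu = exp(eta).
eta = 0.05.
mu = exp(0.05) = 1.0513

1.0513


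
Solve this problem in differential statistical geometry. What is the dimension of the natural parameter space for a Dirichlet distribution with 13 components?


Exponential family dimension calculation:
Dirichlet with 13 components has 13 natural parameters.

13


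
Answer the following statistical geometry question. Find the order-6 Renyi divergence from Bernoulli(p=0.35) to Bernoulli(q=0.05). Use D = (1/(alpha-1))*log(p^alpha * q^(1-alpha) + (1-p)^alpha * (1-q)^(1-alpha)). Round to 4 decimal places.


Renyi divergence of order alpha between Bernoulli distributions:
D = (1/(alpha-1))*log(p^alpha * q^(1-alpha) + (1-p)^alpha * (1-q)^(1-alpha)).
alpha = 6, p = 0.35, q = 0.05.
p^alpha * q^(1-alpha) = 0.35^6 * 0.05^-5 = 5882.45.
(1-p)^alpha * (1-q)^(1-alpha) = 0.65^6 * 0.95^-5 = 0.097468.
sum = 5882.45 + 0.097468 = 5882.547468.
D = (1/5)*log(5882.547468) = 1.7359

1.7359


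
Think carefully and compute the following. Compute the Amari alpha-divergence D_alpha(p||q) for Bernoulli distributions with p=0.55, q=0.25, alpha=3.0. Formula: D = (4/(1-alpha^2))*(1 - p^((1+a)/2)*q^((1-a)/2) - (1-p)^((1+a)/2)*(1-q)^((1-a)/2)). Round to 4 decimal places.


Amari alpha-divergence:
D = (4/(1-alpha^2))*(1 - p^((1+a)/2)*q^((1-a)/2) - (1-p)^((1+a)/2)*(1-q)^((1-a)/2)).
alpha = 3.0, p = 0.55, q = 0.25.
e1 = (1+alpha)/2 = 2.0, e2 = (1-alpha)/2 = -1.0.
t1 = p^e1 * q^e2 = 0.55^2.0 * 0.25^-1.0 = 1.21.
t2 = (1-p)^e1 * (1-q)^e2 = 0.45^2.0 * 0.75^-1.0 = 0.27.
4/(1-alpha^2) = -0.5.
D = -0.5*(1 - 1.21 - 0.27) = 0.2400

0.2400


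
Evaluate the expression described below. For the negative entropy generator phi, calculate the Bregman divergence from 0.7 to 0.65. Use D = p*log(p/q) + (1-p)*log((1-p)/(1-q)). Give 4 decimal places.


Bregman divergence with negative entropy generator:
D = p*log(p/q) + (1-p)*log((1-p)/(1-q)).
p = 0.7, q = 0.65.
p*log(p/q) = 0.7*log(0.7/0.65) = 0.051876.
(1-p)*log((1-p)/(1-q)) = 0.3*log(0.3/0.35) = -0.046245.
D = 0.051876 + -0.046245 = 0.0056

0.0056


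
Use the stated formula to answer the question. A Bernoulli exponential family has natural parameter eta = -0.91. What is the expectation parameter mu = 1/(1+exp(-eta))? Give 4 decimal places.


Dual coordinate (expectation parameter) for Bernoulli:
mu = 1/(1+exp(-eta)).
eta = -0.91.
exp(-eta) = exp(0.91) = 2.484323.
mu = 1/(1+2.484323) = 0.2870

0.2870


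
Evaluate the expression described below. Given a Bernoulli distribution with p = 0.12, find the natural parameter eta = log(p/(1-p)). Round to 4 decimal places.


Natural parameter for Bernoulli: eta = log(p/(1-p)).
p = 0.12, 1-p = 0.88.
p/(1-p) = 0.136364.
eta = log(0.136364) = -1.9924

-1.9924


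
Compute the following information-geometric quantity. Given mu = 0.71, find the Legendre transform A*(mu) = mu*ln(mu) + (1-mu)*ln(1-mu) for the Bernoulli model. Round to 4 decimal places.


Legendre transform for Bernoulli:
A*(mu) = mu*log(mu) + (1-mu)*log(1-mu).
mu = 0.71, 1-mu = 0.29.
mu*log(mu) = 0.71*log(0.71) = -0.243168.
(1-mu)*log(1-mu) = 0.29*log(0.29) = -0.358984.
A* = -0.243168 + -0.358984 = -0.6022

-0.6022
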